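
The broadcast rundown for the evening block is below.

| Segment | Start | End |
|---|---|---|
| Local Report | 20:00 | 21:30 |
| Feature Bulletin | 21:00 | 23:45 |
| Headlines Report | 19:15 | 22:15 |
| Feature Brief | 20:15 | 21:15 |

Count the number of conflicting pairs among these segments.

6

Check each pair: they overlap iff neither finishes before the other starts.
Sorted by start: Headlines Report, Local Report, Feature Brief, Feature Bulletin.
Local Report starts before Headlines Report ends → Headlines Report and Local Report overlap.
Feature Brief starts before Headlines Report ends → Headlines Report and Feature Brief overlap.
Feature Bulletin starts before Headlines Report ends → Headlines Report and Feature Bulletin overlap.
Feature Brief starts before Local Report ends → Local Report and Feature Brief overlap.
Feature Bulletin starts before Local Report ends → Local Report and Feature Bulletin overlap.
Feature Bulletin starts before Feature Brief ends → Feature Brief and Feature Bulletin overlap.
Overlapping pairs: Feature Brief & Feature Bulletin, Feature Brief & Headlines Report, Feature Brief & Local Report, Feature Bulletin & Headlines Report, Feature Bulletin & Local Report, Headlines Report & Local Report — 6 in total.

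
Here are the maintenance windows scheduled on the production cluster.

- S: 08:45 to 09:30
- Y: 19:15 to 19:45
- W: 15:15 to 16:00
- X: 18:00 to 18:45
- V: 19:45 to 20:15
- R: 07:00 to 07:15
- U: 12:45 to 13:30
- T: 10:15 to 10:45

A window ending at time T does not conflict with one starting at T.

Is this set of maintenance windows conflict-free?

Yes

Sorted by start: R, S, T, U, W, X, Y, V.
S starts after R ends — done with R.
T starts after S ends — done with S.
U starts after T ends — done with T.
W starts after U ends — done with U.
X starts after W ends — done with W.
Y starts after X ends — done with X.
V starts exactly when Y ends (back-to-back, no overlap).
Every pair is clear; the schedule has no overlaps.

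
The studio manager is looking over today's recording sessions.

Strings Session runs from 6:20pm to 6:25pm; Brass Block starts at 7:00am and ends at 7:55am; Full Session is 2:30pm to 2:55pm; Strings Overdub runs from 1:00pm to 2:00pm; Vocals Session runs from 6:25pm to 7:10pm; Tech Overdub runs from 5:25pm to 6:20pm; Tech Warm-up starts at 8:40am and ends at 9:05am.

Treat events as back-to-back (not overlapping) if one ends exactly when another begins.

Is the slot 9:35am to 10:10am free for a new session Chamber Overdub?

Yes — the slot is free

Brass Block: ends 7:55am at or before Chamber Overdub starts 9:35am → clear.
Tech Warm-up: ends 9:05am at or before Chamber Overdub starts 9:35am → clear.
Strings Overdub: starts 1:00pm at or after Chamber Overdub ends 10:10am → clear.
Full Session: starts 2:30pm at or after Chamber Overdub ends 10:10am → clear.
Tech Overdub: starts 5:25pm at or after Chamber Overdub ends 10:10am → clear.
Strings Session: starts 6:20pm at or after Chamber Overdub ends 10:10am → clear.
Vocals Session: starts 6:25pm at or after Chamber Overdub ends 10:10am → clear.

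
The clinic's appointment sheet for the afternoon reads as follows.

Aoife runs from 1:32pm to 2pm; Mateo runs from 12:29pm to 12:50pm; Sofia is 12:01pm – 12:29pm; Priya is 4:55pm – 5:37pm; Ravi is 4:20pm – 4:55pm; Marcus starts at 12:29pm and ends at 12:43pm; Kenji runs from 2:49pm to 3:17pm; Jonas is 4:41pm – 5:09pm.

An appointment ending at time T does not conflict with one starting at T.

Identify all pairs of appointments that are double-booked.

Check each pair: they overlap iff neither finishes before the other starts.
Sorted by start: Sofia, Marcus, Mateo, Aoife, Kenji, Ravi, Jonas, Priya.
Marcus starts exactly when Sofia ends (back-to-back, no overlap); Sofia is clear from here.
Mateo starts before Marcus ends → Marcus and Mateo overlap.
Aoife starts after Marcus ends; Marcus is clear from here.
Aoife starts after Mateo ends; Mateo is clear from here.
Kenji starts after Aoife ends; Aoife is clear from here.
Ravi starts after Kenji ends; Kenji is clear from here.
Jonas starts before Ravi ends → Ravi and Jonas overlap.
Priya starts exactly when Ravi ends (back-to-back, no overlap).
Priya starts before Jonas ends → Jonas and Priya overlap.

Jonas & Priya, Jonas & Ravi, Marcus & Mateo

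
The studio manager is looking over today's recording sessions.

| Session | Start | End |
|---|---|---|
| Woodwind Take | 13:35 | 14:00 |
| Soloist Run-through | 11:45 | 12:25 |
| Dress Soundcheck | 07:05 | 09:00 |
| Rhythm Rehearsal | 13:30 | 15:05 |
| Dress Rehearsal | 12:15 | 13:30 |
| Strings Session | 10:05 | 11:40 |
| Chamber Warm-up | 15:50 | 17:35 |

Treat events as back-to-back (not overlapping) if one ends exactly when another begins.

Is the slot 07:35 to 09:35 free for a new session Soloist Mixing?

No — it overlaps Dress Soundcheck

Dress Soundcheck: starts 07:05 before Soloist Mixing ends 09:35, and ends 09:00 after Soloist Mixing starts 07:35 → overlap.
Strings Session: starts 10:05 at or after Soloist Mixing ends 09:35 → clear.
Soloist Run-through: starts 11:45 at or after Soloist Mixing ends 09:35 → clear.
Dress Rehearsal: starts 12:15 at or after Soloist Mixing ends 09:35 → clear.
Rhythm Rehearsal: starts 13:30 at or after Soloist Mixing ends 09:35 → clear.
Woodwind Take: starts 13:35 at or after Soloist Mixing ends 09:35 → clear.
Chamber Warm-up: starts 15:50 at or after Soloist Mixing ends 09:35 → clear.
Soloist Mixing overlaps Dress Soundcheck.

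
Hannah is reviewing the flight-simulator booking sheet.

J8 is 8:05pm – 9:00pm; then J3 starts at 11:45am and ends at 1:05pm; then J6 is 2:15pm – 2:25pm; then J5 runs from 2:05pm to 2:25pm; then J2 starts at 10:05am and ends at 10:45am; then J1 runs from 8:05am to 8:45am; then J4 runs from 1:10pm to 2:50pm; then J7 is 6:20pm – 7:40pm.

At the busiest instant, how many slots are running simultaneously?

Sort all start/end points and keep a running count:
8:05am start J1 → 1
8:45am end J1 → 0
10:05am start J2 → 1
10:45am end J2 → 0
11:45am start J3 → 1
1:05pm end J3 → 0
1:10pm start J4 → 1
2:05pm start J5 → 2
2:15pm start J6 → 3
2:25pm end J5 → 2
2:25pm end J6 → 1
2:50pm end J4 → 0
6:20pm start J7 → 1
7:40pm end J7 → 0
8:05pm start J8 → 1
9:00pm end J8 → 0
Peak is 3, at 2:15pm (J4, J5, J6).

3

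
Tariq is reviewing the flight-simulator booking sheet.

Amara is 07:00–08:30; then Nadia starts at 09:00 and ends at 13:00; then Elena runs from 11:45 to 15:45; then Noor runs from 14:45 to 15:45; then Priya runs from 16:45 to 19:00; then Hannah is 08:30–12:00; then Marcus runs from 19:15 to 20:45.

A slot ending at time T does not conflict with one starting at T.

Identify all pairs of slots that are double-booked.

Elena & Hannah, Elena & Nadia, Elena & Noor, Hannah & Nadia

Check each pair: they overlap iff neither finishes before the other starts.
Sorted by start: Amara, Hannah, Nadia, Elena, Noor, Priya, Marcus.
Hannah starts exactly when Amara ends (back-to-back, no overlap); Amara is clear from here.
Nadia starts before Hannah ends → Hannah and Nadia overlap.
Elena starts before Hannah ends → Hannah and Elena overlap.
Noor starts after Hannah ends; Hannah is clear from here.
Elena starts before Nadia ends → Nadia and Elena overlap.
Noor starts after Nadia ends; Nadia is clear from here.
Noor starts before Elena ends → Elena and Noor overlap.
Priya starts after Elena ends; Elena is clear from here.
Priya starts after Noor ends; Noor is clear from here.
Marcus starts after Priya ends.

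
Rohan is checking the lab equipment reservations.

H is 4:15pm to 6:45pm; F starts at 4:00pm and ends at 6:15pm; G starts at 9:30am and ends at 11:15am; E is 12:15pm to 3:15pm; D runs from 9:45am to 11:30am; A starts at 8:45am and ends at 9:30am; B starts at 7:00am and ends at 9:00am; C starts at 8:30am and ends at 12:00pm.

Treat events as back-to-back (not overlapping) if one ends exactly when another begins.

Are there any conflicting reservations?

Sorted by start: B, C, A, G, D, E, F, H.
C starts before B ends → B and C overlap.
That's a conflict, so the schedule is not conflict-free.

Yes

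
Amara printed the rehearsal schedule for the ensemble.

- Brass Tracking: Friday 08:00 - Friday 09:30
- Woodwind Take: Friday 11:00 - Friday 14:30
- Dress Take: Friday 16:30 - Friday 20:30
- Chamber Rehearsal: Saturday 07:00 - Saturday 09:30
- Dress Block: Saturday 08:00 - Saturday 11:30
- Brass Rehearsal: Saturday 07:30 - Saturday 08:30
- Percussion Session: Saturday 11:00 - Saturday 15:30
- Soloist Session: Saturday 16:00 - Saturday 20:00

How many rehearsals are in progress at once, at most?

Sweep the timeline, counting +1 at each start and −1 at each end (ends before starts at a tie):
Friday 08:00 start Brass Tracking → 1
Friday 09:30 end Brass Tracking → 0
Friday 11:00 start Woodwind Take → 1
Friday 14:30 end Woodwind Take → 0
Friday 16:30 start Dress Take → 1
Friday 20:30 end Dress Take → 0
Saturday 07:00 start Chamber Rehearsal → 1
Saturday 07:30 start Brass Rehearsal → 2
Saturday 08:00 start Dress Block → 3
Saturday 08:30 end Brass Rehearsal → 2
Saturday 09:30 end Chamber Rehearsal → 1
Saturday 11:00 start Percussion Session → 2
Saturday 11:30 end Dress Block → 1
Saturday 15:30 end Percussion Session → 0
Saturday 16:00 start Soloist Session → 1
Saturday 20:00 end Soloist Session → 0
Peak is 3, at Saturday 08:00 (Brass Rehearsal, Chamber Rehearsal, Dress Block).

3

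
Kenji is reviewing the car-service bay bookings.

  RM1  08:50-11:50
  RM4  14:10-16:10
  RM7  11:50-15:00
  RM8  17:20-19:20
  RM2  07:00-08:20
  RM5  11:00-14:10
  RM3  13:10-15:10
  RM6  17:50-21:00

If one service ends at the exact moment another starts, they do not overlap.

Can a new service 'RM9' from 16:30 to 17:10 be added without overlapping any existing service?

RM2: ends 08:20 at or before RM9 starts 16:30 → clear.
RM1: ends 11:50 at or before RM9 starts 16:30 → clear.
RM5: ends 14:10 at or before RM9 starts 16:30 → clear.
RM7: ends 15:00 at or before RM9 starts 16:30 → clear.
RM3: ends 15:10 at or before RM9 starts 16:30 → clear.
RM4: ends 16:10 at or before RM9 starts 16:30 → clear.
RM8: starts 17:20 at or after RM9 ends 17:10 → clear.
RM6: starts 17:50 at or after RM9 ends 17:10 → clear.

Yes — the slot is free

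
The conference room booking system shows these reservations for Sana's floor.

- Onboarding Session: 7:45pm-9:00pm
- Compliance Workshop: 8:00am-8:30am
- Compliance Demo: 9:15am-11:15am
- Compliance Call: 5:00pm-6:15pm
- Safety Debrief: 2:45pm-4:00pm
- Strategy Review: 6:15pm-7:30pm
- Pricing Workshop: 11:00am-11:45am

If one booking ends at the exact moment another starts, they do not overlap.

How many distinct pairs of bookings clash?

1

Check each pair: they overlap iff neither finishes before the other starts.
Sorted by start: Compliance Workshop, Compliance Demo, Pricing Workshop, Safety Debrief, Compliance Call, Strategy Review, Onboarding Session.
Compliance Demo starts after Compliance Workshop ends, so Compliance Workshop has no further overlaps.
Pricing Workshop starts before Compliance Demo ends → Compliance Demo and Pricing Workshop overlap.
Safety Debrief starts after Compliance Demo ends, so Compliance Demo has no further overlaps.
Safety Debrief starts after Pricing Workshop ends, so Pricing Workshop has no further overlaps.
Compliance Call starts after Safety Debrief ends, so Safety Debrief has no further overlaps.
Strategy Review starts exactly when Compliance Call ends (back-to-back, no overlap), so Compliance Call has no further overlaps.
Onboarding Session starts after Strategy Review ends.
Overlapping pairs: Compliance Demo & Pricing Workshop — 1 in total.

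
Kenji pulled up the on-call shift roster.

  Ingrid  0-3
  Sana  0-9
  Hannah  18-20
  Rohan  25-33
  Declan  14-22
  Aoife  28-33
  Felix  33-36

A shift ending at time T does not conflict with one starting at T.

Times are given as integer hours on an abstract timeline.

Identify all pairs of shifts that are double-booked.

Check each pair: they overlap iff neither finishes before the other starts.
Sorted by start: Ingrid, Sana, Declan, Hannah, Rohan, Aoife, Felix.
Sana starts before Ingrid ends → Ingrid and Sana overlap.
Declan starts after Ingrid ends, so nothing later overlaps Ingrid either.
Declan starts after Sana ends, so nothing later overlaps Sana either.
Hannah starts before Declan ends → Declan and Hannah overlap.
Rohan starts after Declan ends, so nothing later overlaps Declan either.
Rohan starts after Hannah ends, so nothing later overlaps Hannah either.
Aoife starts before Rohan ends → Rohan and Aoife overlap.
Felix starts exactly when Rohan ends (back-to-back, no overlap).
Felix starts exactly when Aoife ends (back-to-back, no overlap).

Aoife & Rohan, Declan & Hannah, Ingrid & Sana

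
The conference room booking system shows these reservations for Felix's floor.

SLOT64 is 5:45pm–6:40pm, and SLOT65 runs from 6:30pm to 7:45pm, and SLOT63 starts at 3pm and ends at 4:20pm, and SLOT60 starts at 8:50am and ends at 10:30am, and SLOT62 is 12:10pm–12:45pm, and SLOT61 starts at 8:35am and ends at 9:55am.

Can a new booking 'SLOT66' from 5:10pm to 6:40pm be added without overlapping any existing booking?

No — it overlaps SLOT64, SLOT65

SLOT61: ends 9:55am at or before SLOT66 starts 5:10pm → clear.
SLOT60: ends 10:30am at or before SLOT66 starts 5:10pm → clear.
SLOT62: ends 12:45pm at or before SLOT66 starts 5:10pm → clear.
SLOT63: ends 4:20pm at or before SLOT66 starts 5:10pm → clear.
SLOT64: starts 5:45pm before SLOT66 ends 6:40pm, and ends 6:40pm after SLOT66 starts 5:10pm → overlap.
SLOT65: starts 6:30pm before SLOT66 ends 6:40pm, and ends 7:45pm after SLOT66 starts 5:10pm → overlap.
SLOT66 overlaps SLOT64, SLOT65.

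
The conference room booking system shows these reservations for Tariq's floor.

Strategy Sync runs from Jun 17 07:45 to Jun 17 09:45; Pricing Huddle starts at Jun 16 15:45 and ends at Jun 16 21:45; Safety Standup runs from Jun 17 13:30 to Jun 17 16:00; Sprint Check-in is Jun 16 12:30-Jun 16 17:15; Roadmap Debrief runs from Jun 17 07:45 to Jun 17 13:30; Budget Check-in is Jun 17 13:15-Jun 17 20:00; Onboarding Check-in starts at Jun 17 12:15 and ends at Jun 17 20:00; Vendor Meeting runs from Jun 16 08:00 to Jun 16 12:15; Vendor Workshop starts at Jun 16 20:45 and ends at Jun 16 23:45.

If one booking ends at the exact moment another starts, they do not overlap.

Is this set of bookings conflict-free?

No

Two intervals overlap when each starts before the other ends.
Sorted by start: Vendor Meeting, Sprint Check-in, Pricing Huddle, Vendor Workshop, Strategy Sync, Roadmap Debrief, Onboarding Check-in, Budget Check-in, Safety Standup.
Sprint Check-in starts after Vendor Meeting ends; Vendor Meeting is clear from here.
Pricing Huddle starts before Sprint Check-in ends → Sprint Check-in and Pricing Huddle overlap.
That's a conflict, so the schedule is not conflict-free.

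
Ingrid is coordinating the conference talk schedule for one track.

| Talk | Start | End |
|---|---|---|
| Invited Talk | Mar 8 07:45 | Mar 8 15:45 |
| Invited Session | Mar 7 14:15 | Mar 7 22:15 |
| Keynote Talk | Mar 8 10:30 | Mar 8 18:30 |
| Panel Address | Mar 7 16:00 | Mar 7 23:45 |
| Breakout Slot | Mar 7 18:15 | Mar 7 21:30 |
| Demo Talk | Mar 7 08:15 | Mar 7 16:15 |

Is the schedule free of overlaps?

No

Sorted by start: Demo Talk, Invited Session, Panel Address, Breakout Slot, Invited Talk, Keynote Talk.
Invited Session starts before Demo Talk ends → Demo Talk and Invited Session overlap.
That's a conflict, so the schedule is not conflict-free.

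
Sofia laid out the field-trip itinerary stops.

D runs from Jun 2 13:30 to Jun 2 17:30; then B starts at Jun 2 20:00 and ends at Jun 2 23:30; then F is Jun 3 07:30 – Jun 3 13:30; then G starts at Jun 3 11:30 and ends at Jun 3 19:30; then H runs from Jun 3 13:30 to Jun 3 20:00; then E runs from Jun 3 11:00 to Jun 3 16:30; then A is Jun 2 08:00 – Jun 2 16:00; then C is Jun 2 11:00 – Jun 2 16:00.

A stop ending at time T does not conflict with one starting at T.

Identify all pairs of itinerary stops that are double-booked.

Sorted by start: A, C, D, B, F, E, G, H.
C starts before A ends → A and C overlap.
D starts before A ends → A and D overlap.
B starts after A ends, so nothing later overlaps A either.
D starts before C ends → C and D overlap.
B starts after C ends, so nothing later overlaps C either.
B starts after D ends, so nothing later overlaps D either.
F starts after B ends, so nothing later overlaps B either.
E starts before F ends → F and E overlap.
G starts before F ends → F and G overlap.
H starts exactly when F ends (back-to-back, no overlap).
G starts before E ends → E and G overlap.
H starts before E ends → E and H overlap.
H starts before G ends → G and H overlap.

A & C, A & D, C & D, E & F, E & G, E & H, F & G, G & H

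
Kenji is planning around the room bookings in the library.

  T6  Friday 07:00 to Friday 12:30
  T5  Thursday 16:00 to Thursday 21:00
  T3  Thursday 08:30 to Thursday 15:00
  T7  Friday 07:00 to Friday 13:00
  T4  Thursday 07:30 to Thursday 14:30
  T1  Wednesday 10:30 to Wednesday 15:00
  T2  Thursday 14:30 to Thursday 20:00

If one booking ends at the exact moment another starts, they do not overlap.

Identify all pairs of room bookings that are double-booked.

Two intervals overlap when each starts before the other ends.
Sorted by start: T1, T4, T3, T2, T5, T6, T7.
T4 starts after T1 ends — done with T1.
T3 starts before T4 ends → T4 and T3 overlap.
T2 starts exactly when T4 ends (back-to-back, no overlap) — done with T4.
T2 starts before T3 ends → T3 and T2 overlap.
T5 starts after T3 ends — done with T3.
T5 starts before T2 ends → T2 and T5 overlap.
T6 starts after T2 ends — done with T2.
T6 starts after T5 ends — done with T5.
T7 starts before T6 ends → T6 and T7 overlap.

T2 & T3, T2 & T5, T3 & T4, T6 & T7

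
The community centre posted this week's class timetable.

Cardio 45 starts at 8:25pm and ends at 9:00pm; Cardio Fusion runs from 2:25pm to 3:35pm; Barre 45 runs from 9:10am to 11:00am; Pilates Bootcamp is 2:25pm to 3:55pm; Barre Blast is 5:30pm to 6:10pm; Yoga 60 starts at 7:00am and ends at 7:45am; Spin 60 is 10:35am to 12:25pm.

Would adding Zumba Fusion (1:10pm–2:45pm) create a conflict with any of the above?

Yoga 60: ends 7:45am at or before Zumba Fusion starts 1:10pm → clear.
Barre 45: ends 11:00am at or before Zumba Fusion starts 1:10pm → clear.
Spin 60: ends 12:25pm at or before Zumba Fusion starts 1:10pm → clear.
Pilates Bootcamp: starts 2:25pm before Zumba Fusion ends 2:45pm, and ends 3:55pm after Zumba Fusion starts 1:10pm → overlap.
Cardio Fusion: starts 2:25pm before Zumba Fusion ends 2:45pm, and ends 3:35pm after Zumba Fusion starts 1:10pm → overlap.
Barre Blast: starts 5:30pm at or after Zumba Fusion ends 2:45pm → clear.
Cardio 45: starts 8:25pm at or after Zumba Fusion ends 2:45pm → clear.
Zumba Fusion overlaps Pilates Bootcamp, Cardio Fusion.

Yes — it overlaps Cardio Fusion, Pilates Bootcamp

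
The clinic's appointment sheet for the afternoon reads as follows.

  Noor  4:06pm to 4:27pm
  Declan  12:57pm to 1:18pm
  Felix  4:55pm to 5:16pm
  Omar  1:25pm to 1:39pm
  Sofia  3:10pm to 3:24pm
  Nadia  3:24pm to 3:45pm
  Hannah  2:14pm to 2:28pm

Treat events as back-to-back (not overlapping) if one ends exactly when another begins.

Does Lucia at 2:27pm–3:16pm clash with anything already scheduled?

Yes — it overlaps Hannah, Sofia

Declan: ends 1:18pm at or before Lucia starts 2:27pm → clear.
Omar: ends 1:39pm at or before Lucia starts 2:27pm → clear.
Hannah: starts 2:14pm before Lucia ends 3:16pm, and ends 2:28pm after Lucia starts 2:27pm → overlap.
Sofia: starts 3:10pm before Lucia ends 3:16pm, and ends 3:24pm after Lucia starts 2:27pm → overlap.
Nadia: starts 3:24pm at or after Lucia ends 3:16pm → clear.
Noor: starts 4:06pm at or after Lucia ends 3:16pm → clear.
Felix: starts 4:55pm at or after Lucia ends 3:16pm → clear.
Lucia overlaps Hannah, Sofia.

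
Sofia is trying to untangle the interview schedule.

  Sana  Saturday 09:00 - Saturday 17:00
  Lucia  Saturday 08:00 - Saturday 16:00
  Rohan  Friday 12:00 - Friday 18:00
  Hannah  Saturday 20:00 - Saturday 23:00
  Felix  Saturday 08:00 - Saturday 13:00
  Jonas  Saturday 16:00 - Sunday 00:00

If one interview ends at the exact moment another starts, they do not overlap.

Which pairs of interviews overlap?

Sorted by start: Rohan, Lucia, Felix, Sana, Jonas, Hannah.
Lucia starts after Rohan ends; Rohan is clear from here.
Felix starts before Lucia ends → Lucia and Felix overlap.
Sana starts before Lucia ends → Lucia and Sana overlap.
Jonas starts exactly when Lucia ends (back-to-back, no overlap); Lucia is clear from here.
Sana starts before Felix ends → Felix and Sana overlap.
Jonas starts after Felix ends; Felix is clear from here.
Jonas starts before Sana ends → Sana and Jonas overlap.
Hannah starts after Sana ends.
Hannah starts before Jonas ends → Jonas and Hannah overlap.

Felix & Lucia, Felix & Sana, Hannah & Jonas, Jonas & Sana, Lucia & Sana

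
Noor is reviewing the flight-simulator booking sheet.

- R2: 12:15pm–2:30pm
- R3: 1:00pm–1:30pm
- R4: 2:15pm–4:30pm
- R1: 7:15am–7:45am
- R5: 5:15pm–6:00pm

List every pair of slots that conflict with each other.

Two intervals overlap when each starts before the other ends.
Sorted by start: R1, R2, R3, R4, R5.
R2 starts after R1 ends, so R1 has no further overlaps.
R3 starts before R2 ends → R2 and R3 overlap.
R4 starts before R2 ends → R2 and R4 overlap.
R5 starts after R2 ends.
R4 starts after R3 ends, so R3 has no further overlaps.
R5 starts after R4 ends.

R2 & R3, R2 & R4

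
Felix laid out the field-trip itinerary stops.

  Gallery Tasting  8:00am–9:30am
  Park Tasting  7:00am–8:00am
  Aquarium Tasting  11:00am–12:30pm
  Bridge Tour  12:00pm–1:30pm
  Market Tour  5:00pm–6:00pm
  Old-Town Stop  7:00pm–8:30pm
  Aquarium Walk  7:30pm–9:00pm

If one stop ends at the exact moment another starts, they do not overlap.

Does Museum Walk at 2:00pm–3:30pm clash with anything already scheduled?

No — it doesn't clash with anything

Park Tasting: ends 8:00am at or before Museum Walk starts 2:00pm → clear.
Gallery Tasting: ends 9:30am at or before Museum Walk starts 2:00pm → clear.
Aquarium Tasting: ends 12:30pm at or before Museum Walk starts 2:00pm → clear.
Bridge Tour: ends 1:30pm at or before Museum Walk starts 2:00pm → clear.
Market Tour: starts 5:00pm at or after Museum Walk ends 3:30pm → clear.
Old-Town Stop: starts 7:00pm at or after Museum Walk ends 3:30pm → clear.
Aquarium Walk: starts 7:30pm at or after Museum Walk ends 3:30pm → clear.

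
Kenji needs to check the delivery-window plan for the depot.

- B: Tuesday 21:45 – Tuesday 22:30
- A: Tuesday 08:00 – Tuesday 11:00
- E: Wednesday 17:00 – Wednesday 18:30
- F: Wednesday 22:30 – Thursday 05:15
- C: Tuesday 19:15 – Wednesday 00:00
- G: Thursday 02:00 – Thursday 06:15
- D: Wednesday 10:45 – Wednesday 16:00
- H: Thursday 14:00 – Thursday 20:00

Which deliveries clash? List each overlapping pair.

B & C, F & G

Two intervals overlap when each starts before the other ends.
Sorted by start: A, C, B, D, E, F, G, H.
C starts after A ends — done with A.
B starts before C ends → C and B overlap.
D starts after C ends — done with C.
D starts after B ends — done with B.
E starts after D ends — done with D.
F starts after E ends — done with E.
G starts before F ends → F and G overlap.
H starts after F ends.
H starts after G ends.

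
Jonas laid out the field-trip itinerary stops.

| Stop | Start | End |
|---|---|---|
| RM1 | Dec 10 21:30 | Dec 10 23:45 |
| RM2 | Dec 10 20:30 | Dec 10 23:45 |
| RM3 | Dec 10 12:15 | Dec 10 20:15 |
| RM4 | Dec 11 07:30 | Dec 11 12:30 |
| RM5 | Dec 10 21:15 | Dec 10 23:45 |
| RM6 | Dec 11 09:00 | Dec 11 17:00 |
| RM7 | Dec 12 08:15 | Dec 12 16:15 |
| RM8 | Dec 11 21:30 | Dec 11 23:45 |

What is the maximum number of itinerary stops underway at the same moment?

3

Sweep the timeline, counting +1 at each start and −1 at each end (ends before starts at a tie):
Dec 10 12:15 start RM3 → 1
Dec 10 20:15 end RM3 → 0
Dec 10 20:30 start RM2 → 1
Dec 10 21:15 start RM5 → 2
Dec 10 21:30 start RM1 → 3
Dec 10 23:45 end RM1 → 2
Dec 10 23:45 end RM2 → 1
Dec 10 23:45 end RM5 → 0
Dec 11 07:30 start RM4 → 1
Dec 11 09:00 start RM6 → 2
Dec 11 12:30 end RM4 → 1
Dec 11 17:00 end RM6 → 0
Dec 11 21:30 start RM8 → 1
Dec 11 23:45 end RM8 → 0
Dec 12 08:15 start RM7 → 1
Dec 12 16:15 end RM7 → 0
Peak is 3, at Dec 10 21:30 (RM1, RM2, RM5).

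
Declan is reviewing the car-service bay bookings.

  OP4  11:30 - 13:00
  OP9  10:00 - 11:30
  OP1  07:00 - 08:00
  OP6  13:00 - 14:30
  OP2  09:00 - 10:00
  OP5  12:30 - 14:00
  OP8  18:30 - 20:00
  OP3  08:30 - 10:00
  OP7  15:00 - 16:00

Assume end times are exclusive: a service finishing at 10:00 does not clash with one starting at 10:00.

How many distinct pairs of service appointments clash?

3

Two intervals overlap when each starts before the other ends.
Sorted by start: OP1, OP3, OP2, OP9, OP4, OP5, OP6, OP7, OP8.
OP3 starts after OP1 ends, so OP1 has no further overlaps.
OP2 starts before OP3 ends → OP3 and OP2 overlap.
OP9 starts exactly when OP3 ends (back-to-back, no overlap), so OP3 has no further overlaps.
OP9 starts exactly when OP2 ends (back-to-back, no overlap), so OP2 has no further overlaps.
OP4 starts exactly when OP9 ends (back-to-back, no overlap), so OP9 has no further overlaps.
OP5 starts before OP4 ends → OP4 and OP5 overlap.
OP6 starts exactly when OP4 ends (back-to-back, no overlap), so OP4 has no further overlaps.
OP6 starts before OP5 ends → OP5 and OP6 overlap.
OP7 starts after OP5 ends, so OP5 has no further overlaps.
OP7 starts after OP6 ends, so OP6 has no further overlaps.
OP8 starts after OP7 ends.
Overlapping pairs: OP2 & OP3, OP4 & OP5, OP5 & OP6 — 3 in total.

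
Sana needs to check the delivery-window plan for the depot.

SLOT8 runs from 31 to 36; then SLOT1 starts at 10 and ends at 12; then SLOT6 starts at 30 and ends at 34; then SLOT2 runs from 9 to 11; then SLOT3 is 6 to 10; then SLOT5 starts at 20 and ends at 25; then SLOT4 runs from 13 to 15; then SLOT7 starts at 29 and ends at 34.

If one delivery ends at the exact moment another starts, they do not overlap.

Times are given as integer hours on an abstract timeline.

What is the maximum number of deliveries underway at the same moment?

3

Walk through starts and ends in time order (an end at T is processed before a start at T):
6 start SLOT3 → 1
9 start SLOT2 → 2
10 end SLOT3 → 1
10 start SLOT1 → 2
11 end SLOT2 → 1
12 end SLOT1 → 0
13 start SLOT4 → 1
15 end SLOT4 → 0
20 start SLOT5 → 1
25 end SLOT5 → 0
29 start SLOT7 → 1
30 start SLOT6 → 2
31 start SLOT8 → 3
34 end SLOT6 → 2
34 end SLOT7 → 1
36 end SLOT8 → 0
Peak is 3, at 31 (SLOT6, SLOT7, SLOT8).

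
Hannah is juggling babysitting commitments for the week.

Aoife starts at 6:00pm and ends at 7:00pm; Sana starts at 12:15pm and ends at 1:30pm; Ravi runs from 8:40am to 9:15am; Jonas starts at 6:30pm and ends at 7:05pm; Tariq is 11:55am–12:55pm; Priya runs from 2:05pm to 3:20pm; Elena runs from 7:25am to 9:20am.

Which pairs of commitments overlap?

Aoife & Jonas, Elena & Ravi, Sana & Tariq

Two intervals overlap when each starts before the other ends.
Sorted by start: Elena, Ravi, Tariq, Sana, Priya, Aoife, Jonas.
Ravi starts before Elena ends → Elena and Ravi overlap.
Tariq starts after Elena ends, so nothing later overlaps Elena either.
Tariq starts after Ravi ends, so nothing later overlaps Ravi either.
Sana starts before Tariq ends → Tariq and Sana overlap.
Priya starts after Tariq ends, so nothing later overlaps Tariq either.
Priya starts after Sana ends, so nothing later overlaps Sana either.
Aoife starts after Priya ends, so nothing later overlaps Priya either.
Jonas starts before Aoife ends → Aoife and Jonas overlap.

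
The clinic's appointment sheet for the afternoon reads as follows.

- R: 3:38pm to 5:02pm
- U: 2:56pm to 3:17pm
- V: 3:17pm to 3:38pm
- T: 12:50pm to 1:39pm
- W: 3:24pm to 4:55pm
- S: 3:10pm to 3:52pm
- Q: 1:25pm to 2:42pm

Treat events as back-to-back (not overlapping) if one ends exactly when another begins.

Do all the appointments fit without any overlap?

Two intervals overlap when each starts before the other ends.
Sorted by start: T, Q, U, S, V, W, R.
Q starts before T ends → T and Q overlap.
That's a conflict, so the schedule is not conflict-free.

No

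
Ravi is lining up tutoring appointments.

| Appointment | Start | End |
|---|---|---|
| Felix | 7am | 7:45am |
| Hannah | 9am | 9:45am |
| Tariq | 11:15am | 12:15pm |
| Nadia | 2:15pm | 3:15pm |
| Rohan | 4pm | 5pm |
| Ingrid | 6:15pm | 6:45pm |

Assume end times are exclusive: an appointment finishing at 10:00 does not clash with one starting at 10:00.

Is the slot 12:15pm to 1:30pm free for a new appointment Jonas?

Yes — the slot is free

Felix: ends 7:45am at or before Jonas starts 12:15pm → clear.
Hannah: ends 9:45am at or before Jonas starts 12:15pm → clear.
Tariq: ends 12:15pm at or before Jonas starts 12:15pm → clear.
Nadia: starts 2:15pm at or after Jonas ends 1:30pm → clear.
Rohan: starts 4pm at or after Jonas ends 1:30pm → clear.
Ingrid: starts 6:15pm at or after Jonas ends 1:30pm → clear.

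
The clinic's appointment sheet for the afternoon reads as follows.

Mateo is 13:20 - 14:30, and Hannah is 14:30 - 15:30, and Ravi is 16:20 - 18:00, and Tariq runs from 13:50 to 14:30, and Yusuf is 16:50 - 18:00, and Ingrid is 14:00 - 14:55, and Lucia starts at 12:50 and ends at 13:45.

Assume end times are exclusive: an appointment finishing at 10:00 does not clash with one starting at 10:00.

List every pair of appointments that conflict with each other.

Hannah & Ingrid, Ingrid & Mateo, Ingrid & Tariq, Lucia & Mateo, Mateo & Tariq, Ravi & Yusuf

Sorted by start: Lucia, Mateo, Tariq, Ingrid, Hannah, Ravi, Yusuf.
Mateo starts before Lucia ends → Lucia and Mateo overlap.
Tariq starts after Lucia ends, so Lucia has no further overlaps.
Tariq starts before Mateo ends → Mateo and Tariq overlap.
Ingrid starts before Mateo ends → Mateo and Ingrid overlap.
Hannah starts exactly when Mateo ends (back-to-back, no overlap), so Mateo has no further overlaps.
Ingrid starts before Tariq ends → Tariq and Ingrid overlap.
Hannah starts exactly when Tariq ends (back-to-back, no overlap), so Tariq has no further overlaps.
Hannah starts before Ingrid ends → Ingrid and Hannah overlap.
Ravi starts after Ingrid ends, so Ingrid has no further overlaps.
Ravi starts after Hannah ends, so Hannah has no further overlaps.
Yusuf starts before Ravi ends → Ravi and Yusuf overlap.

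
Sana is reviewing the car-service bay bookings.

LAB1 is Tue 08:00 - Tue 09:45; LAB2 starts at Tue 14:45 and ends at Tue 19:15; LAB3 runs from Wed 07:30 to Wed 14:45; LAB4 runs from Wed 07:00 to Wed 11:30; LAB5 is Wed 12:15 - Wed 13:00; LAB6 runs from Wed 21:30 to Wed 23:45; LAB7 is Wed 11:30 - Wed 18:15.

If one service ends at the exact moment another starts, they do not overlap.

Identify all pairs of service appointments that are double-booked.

Sorted by start: LAB1, LAB2, LAB4, LAB3, LAB7, LAB5, LAB6.
LAB2 starts after LAB1 ends, so LAB1 has no further overlaps.
LAB4 starts after LAB2 ends, so LAB2 has no further overlaps.
LAB3 starts before LAB4 ends → LAB4 and LAB3 overlap.
LAB7 starts exactly when LAB4 ends (back-to-back, no overlap), so LAB4 has no further overlaps.
LAB7 starts before LAB3 ends → LAB3 and LAB7 overlap.
LAB5 starts before LAB3 ends → LAB3 and LAB5 overlap.
LAB6 starts after LAB3 ends.
LAB5 starts before LAB7 ends → LAB7 and LAB5 overlap.
LAB6 starts after LAB7 ends.
LAB6 starts after LAB5 ends.

LAB3 & LAB4, LAB3 & LAB5, LAB3 & LAB7, LAB5 & LAB7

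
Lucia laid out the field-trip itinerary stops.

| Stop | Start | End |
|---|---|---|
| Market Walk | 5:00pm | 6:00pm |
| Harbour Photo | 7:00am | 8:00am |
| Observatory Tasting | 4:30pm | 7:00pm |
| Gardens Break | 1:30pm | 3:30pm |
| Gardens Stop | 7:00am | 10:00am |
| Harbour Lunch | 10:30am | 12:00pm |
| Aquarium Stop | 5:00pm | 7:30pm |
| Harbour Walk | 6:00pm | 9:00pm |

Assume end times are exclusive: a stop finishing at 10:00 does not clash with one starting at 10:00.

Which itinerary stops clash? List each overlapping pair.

Check each pair: they overlap iff neither finishes before the other starts.
Sorted by start: Harbour Photo, Gardens Stop, Harbour Lunch, Gardens Break, Observatory Tasting, Aquarium Stop, Market Walk, Harbour Walk.
Gardens Stop starts before Harbour Photo ends → Harbour Photo and Gardens Stop overlap.
Harbour Lunch starts after Harbour Photo ends; Harbour Photo is clear from here.
Harbour Lunch starts after Gardens Stop ends; Gardens Stop is clear from here.
Gardens Break starts after Harbour Lunch ends; Harbour Lunch is clear from here.
Observatory Tasting starts after Gardens Break ends; Gardens Break is clear from here.
Aquarium Stop starts before Observatory Tasting ends → Observatory Tasting and Aquarium Stop overlap.
Market Walk starts before Observatory Tasting ends → Observatory Tasting and Market Walk overlap.
Harbour Walk starts before Observatory Tasting ends → Observatory Tasting and Harbour Walk overlap.
Market Walk starts before Aquarium Stop ends → Aquarium Stop and Market Walk overlap.
Harbour Walk starts before Aquarium Stop ends → Aquarium Stop and Harbour Walk overlap.
Harbour Walk starts exactly when Market Walk ends (back-to-back, no overlap).

Aquarium Stop & Harbour Walk, Aquarium Stop & Market Walk, Aquarium Stop & Observatory Tasting, Gardens Stop & Harbour Photo, Harbour Walk & Observatory Tasting, Market Walk & Observatory Tasting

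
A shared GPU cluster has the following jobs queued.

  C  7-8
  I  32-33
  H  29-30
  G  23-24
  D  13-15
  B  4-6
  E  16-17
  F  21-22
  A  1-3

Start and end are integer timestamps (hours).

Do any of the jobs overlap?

No

Sorted by start: A, B, C, D, E, F, G, H, I.
B starts after A ends, so nothing later overlaps A either.
C starts after B ends, so nothing later overlaps B either.
D starts after C ends, so nothing later overlaps C either.
E starts after D ends, so nothing later overlaps D either.
F starts after E ends, so nothing later overlaps E either.
G starts after F ends, so nothing later overlaps F either.
H starts after G ends, so nothing later overlaps G either.
I starts after H ends.
Every pair is clear; the schedule has no overlaps.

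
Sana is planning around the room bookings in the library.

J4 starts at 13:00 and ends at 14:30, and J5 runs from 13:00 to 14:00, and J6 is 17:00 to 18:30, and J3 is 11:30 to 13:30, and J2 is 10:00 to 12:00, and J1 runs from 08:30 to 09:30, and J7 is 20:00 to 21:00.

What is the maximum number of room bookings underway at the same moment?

3

Sort all start/end points and keep a running count:
08:30 start J1 → 1
09:30 end J1 → 0
10:00 start J2 → 1
11:30 start J3 → 2
12:00 end J2 → 1
13:00 start J4 → 2
13:00 start J5 → 3
13:30 end J3 → 2
14:00 end J5 → 1
14:30 end J4 → 0
17:00 start J6 → 1
18:30 end J6 → 0
20:00 start J7 → 1
21:00 end J7 → 0
Peak is 3, at 13:00 (J3, J4, J5).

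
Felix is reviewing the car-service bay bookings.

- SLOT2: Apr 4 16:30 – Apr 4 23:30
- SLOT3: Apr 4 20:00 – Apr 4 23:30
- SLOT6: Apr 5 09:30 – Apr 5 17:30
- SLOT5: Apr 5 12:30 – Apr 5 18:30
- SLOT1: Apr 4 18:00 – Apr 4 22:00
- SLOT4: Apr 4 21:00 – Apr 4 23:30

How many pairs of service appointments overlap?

7

Sorted by start: SLOT2, SLOT1, SLOT3, SLOT4, SLOT6, SLOT5.
SLOT1 starts before SLOT2 ends → SLOT2 and SLOT1 overlap.
SLOT3 starts before SLOT2 ends → SLOT2 and SLOT3 overlap.
SLOT4 starts before SLOT2 ends → SLOT2 and SLOT4 overlap.
SLOT6 starts after SLOT2 ends, so SLOT2 has no further overlaps.
SLOT3 starts before SLOT1 ends → SLOT1 and SLOT3 overlap.
SLOT4 starts before SLOT1 ends → SLOT1 and SLOT4 overlap.
SLOT6 starts after SLOT1 ends, so SLOT1 has no further overlaps.
SLOT4 starts before SLOT3 ends → SLOT3 and SLOT4 overlap.
SLOT6 starts after SLOT3 ends, so SLOT3 has no further overlaps.
SLOT6 starts after SLOT4 ends, so SLOT4 has no further overlaps.
SLOT5 starts before SLOT6 ends → SLOT6 and SLOT5 overlap.
Overlapping pairs: SLOT1 & SLOT2, SLOT1 & SLOT3, SLOT1 & SLOT4, SLOT2 & SLOT3, SLOT2 & SLOT4, SLOT3 & SLOT4, SLOT5 & SLOT6 — 7 in total.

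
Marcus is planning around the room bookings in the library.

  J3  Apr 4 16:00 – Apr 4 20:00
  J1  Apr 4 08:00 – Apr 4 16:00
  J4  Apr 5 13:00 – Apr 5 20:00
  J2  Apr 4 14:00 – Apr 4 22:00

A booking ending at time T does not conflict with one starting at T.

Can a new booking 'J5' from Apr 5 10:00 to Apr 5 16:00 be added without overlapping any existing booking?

J1: ends Apr 4 16:00 at or before J5 starts Apr 5 10:00 → clear.
J2: ends Apr 4 22:00 at or before J5 starts Apr 5 10:00 → clear.
J3: ends Apr 4 20:00 at or before J5 starts Apr 5 10:00 → clear.
J4: starts Apr 5 13:00 before J5 ends Apr 5 16:00, and ends Apr 5 20:00 after J5 starts Apr 5 10:00 → overlap.
J5 overlaps J4.

No — it overlaps J4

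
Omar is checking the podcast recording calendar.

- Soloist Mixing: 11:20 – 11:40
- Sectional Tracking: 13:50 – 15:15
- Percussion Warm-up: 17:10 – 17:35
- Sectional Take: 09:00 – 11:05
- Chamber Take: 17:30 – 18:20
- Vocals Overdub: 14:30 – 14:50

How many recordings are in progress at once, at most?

Sweep the timeline, counting +1 at each start and −1 at each end (ends before starts at a tie):
09:00 start Sectional Take → 1
11:05 end Sectional Take → 0
11:20 start Soloist Mixing → 1
11:40 end Soloist Mixing → 0
13:50 start Sectional Tracking → 1
14:30 start Vocals Overdub → 2
14:50 end Vocals Overdub → 1
15:15 end Sectional Tracking → 0
17:10 start Percussion Warm-up → 1
17:30 start Chamber Take → 2
17:35 end Percussion Warm-up → 1
18:20 end Chamber Take → 0
Peak is 2, at 14:30 (Sectional Tracking, Vocals Overdub).

2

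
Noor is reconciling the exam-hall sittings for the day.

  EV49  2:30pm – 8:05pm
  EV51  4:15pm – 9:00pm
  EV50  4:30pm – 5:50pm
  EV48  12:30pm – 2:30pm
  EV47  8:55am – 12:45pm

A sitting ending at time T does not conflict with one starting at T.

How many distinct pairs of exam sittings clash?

Check each pair: they overlap iff neither finishes before the other starts.
Sorted by start: EV47, EV48, EV49, EV51, EV50.
EV48 starts before EV47 ends → EV47 and EV48 overlap.
EV49 starts after EV47 ends — done with EV47.
EV49 starts exactly when EV48 ends (back-to-back, no overlap) — done with EV48.
EV51 starts before EV49 ends → EV49 and EV51 overlap.
EV50 starts before EV49 ends → EV49 and EV50 overlap.
EV50 starts before EV51 ends → EV51 and EV50 overlap.
Overlapping pairs: EV47 & EV48, EV49 & EV50, EV49 & EV51, EV50 & EV51 — 4 in total.

4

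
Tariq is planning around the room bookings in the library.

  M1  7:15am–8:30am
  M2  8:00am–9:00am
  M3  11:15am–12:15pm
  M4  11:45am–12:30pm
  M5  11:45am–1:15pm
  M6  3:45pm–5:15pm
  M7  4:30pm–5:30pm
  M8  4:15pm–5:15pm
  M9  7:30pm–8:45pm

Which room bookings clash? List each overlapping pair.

Check each pair: they overlap iff neither finishes before the other starts.
Sorted by start: M1, M2, M3, M4, M5, M6, M8, M7, M9.
M2 starts before M1 ends → M1 and M2 overlap.
M3 starts after M1 ends, so M1 has no further overlaps.
M3 starts after M2 ends, so M2 has no further overlaps.
M4 starts before M3 ends → M3 and M4 overlap.
M5 starts before M3 ends → M3 and M5 overlap.
M6 starts after M3 ends, so M3 has no further overlaps.
M5 starts before M4 ends → M4 and M5 overlap.
M6 starts after M4 ends, so M4 has no further overlaps.
M6 starts after M5 ends, so M5 has no further overlaps.
M8 starts before M6 ends → M6 and M8 overlap.
M7 starts before M6 ends → M6 and M7 overlap.
M9 starts after M6 ends.
M7 starts before M8 ends → M8 and M7 overlap.
M9 starts after M8 ends.
M9 starts after M7 ends.

M1 & M2, M3 & M4, M3 & M5, M4 & M5, M6 & M7, M6 & M8, M7 & M8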